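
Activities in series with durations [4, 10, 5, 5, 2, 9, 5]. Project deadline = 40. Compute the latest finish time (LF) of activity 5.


LF(activity 5) = deadline - sum of successor durations
Successors: activities 6 through 7 with durations [9, 5]
Sum of successor durations = 14
LF = 40 - 14 = 26

26


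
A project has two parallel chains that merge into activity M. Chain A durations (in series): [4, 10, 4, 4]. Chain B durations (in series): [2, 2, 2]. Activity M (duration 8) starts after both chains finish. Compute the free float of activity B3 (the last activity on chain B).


ES(B3) = sum of predecessors on chain B = 4
EF(B3) = ES + duration = 4 + 2 = 6
Successor of B3 is M. ES(M) = max(sum(A), sum(B)) = max(22, 6) = 22
Free float = ES(successor) - EF(current) = 22 - 6 = 16

16


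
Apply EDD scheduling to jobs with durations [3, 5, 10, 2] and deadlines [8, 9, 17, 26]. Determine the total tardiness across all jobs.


Sort by due date (EDD order): [(3, 8), (5, 9), (10, 17), (2, 26)]
Compute completion times and tardiness:
  Job 1: p=3, d=8, C=3, tardiness=max(0,3-8)=0
  Job 2: p=5, d=9, C=8, tardiness=max(0,8-9)=0
  Job 3: p=10, d=17, C=18, tardiness=max(0,18-17)=1
  Job 4: p=2, d=26, C=20, tardiness=max(0,20-26)=0
Total tardiness = 1

1


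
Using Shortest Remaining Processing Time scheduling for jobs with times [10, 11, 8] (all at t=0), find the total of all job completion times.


Since all jobs arrive at t=0, SRPT equals SPT ordering.
SPT order: [8, 10, 11]
Completion times:
  Job 1: p=8, C=8
  Job 2: p=10, C=18
  Job 3: p=11, C=29
Total completion time = 8 + 18 + 29 = 55

55


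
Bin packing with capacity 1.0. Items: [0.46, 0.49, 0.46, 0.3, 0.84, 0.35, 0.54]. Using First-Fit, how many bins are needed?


Place items sequentially using First-Fit:
  Item 0.46 -> new Bin 1
  Item 0.49 -> Bin 1 (now 0.95)
  Item 0.46 -> new Bin 2
  Item 0.3 -> Bin 2 (now 0.76)
  Item 0.84 -> new Bin 3
  Item 0.35 -> new Bin 4
  Item 0.54 -> Bin 4 (now 0.89)
Total bins used = 4

4


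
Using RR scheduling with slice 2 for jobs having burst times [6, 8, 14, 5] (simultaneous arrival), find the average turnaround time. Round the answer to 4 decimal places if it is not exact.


Time quantum = 2
Execution trace:
  J1 runs 2 units, time = 2
  J2 runs 2 units, time = 4
  J3 runs 2 units, time = 6
  J4 runs 2 units, time = 8
  J1 runs 2 units, time = 10
  J2 runs 2 units, time = 12
  J3 runs 2 units, time = 14
  J4 runs 2 units, time = 16
  J1 runs 2 units, time = 18
  J2 runs 2 units, time = 20
  J3 runs 2 units, time = 22
  J4 runs 1 units, time = 23
  J2 runs 2 units, time = 25
  J3 runs 2 units, time = 27
  J3 runs 2 units, time = 29
  J3 runs 2 units, time = 31
  J3 runs 2 units, time = 33
Finish times: [18, 25, 33, 23]
Average turnaround = 99/4 = 24.75

24.75


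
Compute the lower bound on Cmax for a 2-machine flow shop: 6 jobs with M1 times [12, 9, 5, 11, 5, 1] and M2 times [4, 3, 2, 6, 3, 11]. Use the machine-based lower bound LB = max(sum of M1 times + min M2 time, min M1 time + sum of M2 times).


LB1 = sum(M1 times) + min(M2 times) = 43 + 2 = 45
LB2 = min(M1 times) + sum(M2 times) = 1 + 29 = 30
Lower bound = max(LB1, LB2) = max(45, 30) = 45

45


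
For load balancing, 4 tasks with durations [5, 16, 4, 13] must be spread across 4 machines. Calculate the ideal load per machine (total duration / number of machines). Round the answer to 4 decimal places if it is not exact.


Total processing time = 5 + 16 + 4 + 13 = 38
Number of machines = 4
Ideal balanced load = 38 / 4 = 9.5

9.5


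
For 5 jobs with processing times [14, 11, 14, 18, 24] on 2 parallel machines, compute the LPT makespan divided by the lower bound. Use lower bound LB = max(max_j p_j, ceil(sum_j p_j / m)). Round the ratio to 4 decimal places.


LPT order: [24, 18, 14, 14, 11]
Machine loads after assignment: [38, 43]
LPT makespan = 43
Lower bound = max(max_job, ceil(total/2)) = max(24, 41) = 41
Ratio = 43 / 41 = 1.0488

1.0488


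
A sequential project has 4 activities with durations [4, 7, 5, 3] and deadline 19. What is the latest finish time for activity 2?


LF(activity 2) = deadline - sum of successor durations
Successors: activities 3 through 4 with durations [5, 3]
Sum of successor durations = 8
LF = 19 - 8 = 11

11


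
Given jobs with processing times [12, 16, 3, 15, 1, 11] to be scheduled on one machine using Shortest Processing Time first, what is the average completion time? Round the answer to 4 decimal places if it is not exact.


Sort jobs by processing time (SPT order): [1, 3, 11, 12, 15, 16]
Compute completion times sequentially:
  Job 1: processing = 1, completes at 1
  Job 2: processing = 3, completes at 4
  Job 3: processing = 11, completes at 15
  Job 4: processing = 12, completes at 27
  Job 5: processing = 15, completes at 42
  Job 6: processing = 16, completes at 58
Sum of completion times = 147
Average completion time = 147/6 = 24.5

24.5


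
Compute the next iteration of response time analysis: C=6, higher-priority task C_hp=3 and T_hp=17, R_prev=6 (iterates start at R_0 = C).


R_next = C + ceil(R_prev / T_hp) * C_hp
ceil(6 / 17) = ceil(0.3529) = 1
Interference = 1 * 3 = 3
R_next = 6 + 3 = 9

9


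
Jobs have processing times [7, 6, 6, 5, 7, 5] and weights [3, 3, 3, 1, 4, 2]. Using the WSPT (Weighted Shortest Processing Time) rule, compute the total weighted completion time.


Compute p/w ratios and sort ascending (WSPT): [(7, 4), (6, 3), (6, 3), (7, 3), (5, 2), (5, 1)]
Compute weighted completion times:
  Job (p=7,w=4): C=7, w*C=4*7=28
  Job (p=6,w=3): C=13, w*C=3*13=39
  Job (p=6,w=3): C=19, w*C=3*19=57
  Job (p=7,w=3): C=26, w*C=3*26=78
  Job (p=5,w=2): C=31, w*C=2*31=62
  Job (p=5,w=1): C=36, w*C=1*36=36
Total weighted completion time = 300

300


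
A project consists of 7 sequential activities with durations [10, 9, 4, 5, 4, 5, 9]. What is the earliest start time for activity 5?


Activity 5 starts after activities 1 through 4 complete.
Predecessor durations: [10, 9, 4, 5]
ES = 10 + 9 + 4 + 5 = 28

28


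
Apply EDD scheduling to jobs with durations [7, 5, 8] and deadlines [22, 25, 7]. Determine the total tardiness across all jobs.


Sort by due date (EDD order): [(8, 7), (7, 22), (5, 25)]
Compute completion times and tardiness:
  Job 1: p=8, d=7, C=8, tardiness=max(0,8-7)=1
  Job 2: p=7, d=22, C=15, tardiness=max(0,15-22)=0
  Job 3: p=5, d=25, C=20, tardiness=max(0,20-25)=0
Total tardiness = 1

1


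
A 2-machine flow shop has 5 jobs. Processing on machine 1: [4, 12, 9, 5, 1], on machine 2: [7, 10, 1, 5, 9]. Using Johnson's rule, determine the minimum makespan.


Apply Johnson's rule:
  Group 1 (a <= b): [(5, 1, 9), (1, 4, 7), (4, 5, 5)]
  Group 2 (a > b): [(2, 12, 10), (3, 9, 1)]
Optimal job order: [5, 1, 4, 2, 3]
Schedule:
  Job 5: M1 done at 1, M2 done at 10
  Job 1: M1 done at 5, M2 done at 17
  Job 4: M1 done at 10, M2 done at 22
  Job 2: M1 done at 22, M2 done at 32
  Job 3: M1 done at 31, M2 done at 33
Makespan = 33

33


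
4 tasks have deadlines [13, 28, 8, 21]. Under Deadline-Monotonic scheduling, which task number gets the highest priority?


Sort tasks by relative deadline (ascending):
  Task 3: deadline = 8
  Task 1: deadline = 13
  Task 4: deadline = 21
  Task 2: deadline = 28
Priority order (highest first): [3, 1, 4, 2]
Highest priority task = 3

3


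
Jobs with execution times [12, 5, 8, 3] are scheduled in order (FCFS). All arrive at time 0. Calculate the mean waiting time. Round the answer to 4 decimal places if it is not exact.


FCFS order (as given): [12, 5, 8, 3]
Waiting times:
  Job 1: wait = 0
  Job 2: wait = 12
  Job 3: wait = 17
  Job 4: wait = 25
Sum of waiting times = 54
Average waiting time = 54/4 = 13.5

13.5


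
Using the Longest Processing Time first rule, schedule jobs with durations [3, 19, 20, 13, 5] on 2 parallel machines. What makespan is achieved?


Sort jobs in decreasing order (LPT): [20, 19, 13, 5, 3]
Assign each job to the least loaded machine:
  Machine 1: jobs [20, 5, 3], load = 28
  Machine 2: jobs [19, 13], load = 32
Makespan = max load = 32

32


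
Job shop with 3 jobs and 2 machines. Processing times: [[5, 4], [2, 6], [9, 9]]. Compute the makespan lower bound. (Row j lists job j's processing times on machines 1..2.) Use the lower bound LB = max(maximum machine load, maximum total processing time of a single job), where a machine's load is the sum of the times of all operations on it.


Machine loads:
  Machine 1: 5 + 2 + 9 = 16
  Machine 2: 4 + 6 + 9 = 19
Max machine load = 19
Job totals:
  Job 1: 9
  Job 2: 8
  Job 3: 18
Max job total = 18
Lower bound = max(19, 18) = 19

19


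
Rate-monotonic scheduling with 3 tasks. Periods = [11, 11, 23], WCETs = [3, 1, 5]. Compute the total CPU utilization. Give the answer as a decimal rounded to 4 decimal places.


Compute individual utilizations (exact fractions):
  Task 1: C/T = 3/11 (approx. 0.2727)
  Task 2: C/T = 1/11 (approx. 0.0909)
  Task 3: C/T = 5/23 (approx. 0.2174)
Total utilization U = 3/11 + 1/11 + 5/23 = 147/253
Rounded to 4 decimal places: U = 0.5810
RM (Liu & Layland) bound for 3 tasks = 0.779763; compare with U = 147/253 (approx. 0.581028)
U <= bound, so schedulable by RM sufficient condition.

0.5810


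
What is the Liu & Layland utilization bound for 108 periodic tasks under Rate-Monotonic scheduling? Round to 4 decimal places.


Compute 2^(1/108) = 1.0064386691
Subtract 1: 1.0064386691 - 1 = 0.0064386691
Multiply by n: 108 * 0.0064386691 = 0.6953762628
Round to 4 dp: 0.6954

0.6954


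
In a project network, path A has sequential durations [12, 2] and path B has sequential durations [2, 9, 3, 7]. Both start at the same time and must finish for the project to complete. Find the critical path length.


Path A total = 12 + 2 = 14
Path B total = 2 + 9 + 3 + 7 = 21
Critical path = longest path = max(14, 21) = 21

21


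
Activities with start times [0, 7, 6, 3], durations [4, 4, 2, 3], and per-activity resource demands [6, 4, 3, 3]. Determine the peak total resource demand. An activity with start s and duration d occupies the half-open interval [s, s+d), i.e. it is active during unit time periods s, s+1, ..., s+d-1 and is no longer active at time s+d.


Each activity i is active on [start_i, start_i + duration_i).
Compute total resource usage per time slot:
  t=0: active resources = [6], total = 6
  t=1: active resources = [6], total = 6
  t=2: active resources = [6], total = 6
  t=3: active resources = [6, 3], total = 9
  t=4: active resources = [3], total = 3
  t=5: active resources = [3], total = 3
  t=6: active resources = [3], total = 3
  t=7: active resources = [4, 3], total = 7
  t=8: active resources = [4], total = 4
  t=9: active resources = [4], total = 4
  t=10: active resources = [4], total = 4
Peak resource demand = 9

9


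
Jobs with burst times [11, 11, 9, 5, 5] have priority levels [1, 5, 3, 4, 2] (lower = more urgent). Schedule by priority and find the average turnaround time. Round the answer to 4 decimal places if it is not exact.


Sort by priority (ascending = highest first):
Order: [(1, 11), (2, 5), (3, 9), (4, 5), (5, 11)]
Completion times:
  Priority 1, burst=11, C=11
  Priority 2, burst=5, C=16
  Priority 3, burst=9, C=25
  Priority 4, burst=5, C=30
  Priority 5, burst=11, C=41
Average turnaround = 123/5 = 24.6

24.6


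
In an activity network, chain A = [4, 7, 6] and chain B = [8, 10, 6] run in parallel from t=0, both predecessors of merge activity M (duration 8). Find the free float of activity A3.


ES(A3) = sum of predecessors on chain A = 11
EF(A3) = ES + duration = 11 + 6 = 17
Successor of A3 is M. ES(M) = max(sum(A), sum(B)) = max(17, 24) = 24
Free float = ES(successor) - EF(current) = 24 - 17 = 7

7


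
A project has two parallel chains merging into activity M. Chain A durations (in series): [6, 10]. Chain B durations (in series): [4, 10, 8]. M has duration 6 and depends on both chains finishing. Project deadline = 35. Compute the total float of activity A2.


Forward pass: ES(A2) = sum of predecessors on chain A = 6
EF = ES + duration = 6 + 10 = 16
Backward pass: LF(M) = deadline = 35; LS(M) = 35 - 6 = 29
LF(A2) = LS(M) - sum(successors on chain A) = 29 - 0 = 29
LS = LF - duration = 29 - 10 = 19
Total float = LS - ES = 19 - 6 = 13

13


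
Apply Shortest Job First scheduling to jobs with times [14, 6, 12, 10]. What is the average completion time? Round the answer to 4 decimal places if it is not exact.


SJF order (ascending): [6, 10, 12, 14]
Completion times:
  Job 1: burst=6, C=6
  Job 2: burst=10, C=16
  Job 3: burst=12, C=28
  Job 4: burst=14, C=42
Average completion = 92/4 = 23.0

23.0


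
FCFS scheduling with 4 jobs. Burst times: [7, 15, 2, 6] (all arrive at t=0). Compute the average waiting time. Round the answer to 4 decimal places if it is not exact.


FCFS order (as given): [7, 15, 2, 6]
Waiting times:
  Job 1: wait = 0
  Job 2: wait = 7
  Job 3: wait = 22
  Job 4: wait = 24
Sum of waiting times = 53
Average waiting time = 53/4 = 13.25

13.25


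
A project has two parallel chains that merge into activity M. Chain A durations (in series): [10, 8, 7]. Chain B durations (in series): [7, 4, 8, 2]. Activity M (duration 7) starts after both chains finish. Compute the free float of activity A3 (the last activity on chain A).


ES(A3) = sum of predecessors on chain A = 18
EF(A3) = ES + duration = 18 + 7 = 25
Successor of A3 is M. ES(M) = max(sum(A), sum(B)) = max(25, 21) = 25
Free float = ES(successor) - EF(current) = 25 - 25 = 0

0


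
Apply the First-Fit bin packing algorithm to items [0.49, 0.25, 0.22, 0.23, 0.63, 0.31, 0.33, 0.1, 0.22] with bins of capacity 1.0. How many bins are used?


Place items sequentially using First-Fit:
  Item 0.49 -> new Bin 1
  Item 0.25 -> Bin 1 (now 0.74)
  Item 0.22 -> Bin 1 (now 0.96)
  Item 0.23 -> new Bin 2
  Item 0.63 -> Bin 2 (now 0.86)
  Item 0.31 -> new Bin 3
  Item 0.33 -> Bin 3 (now 0.64)
  Item 0.1 -> Bin 2 (now 0.96)
  Item 0.22 -> Bin 3 (now 0.86)
Total bins used = 3

3


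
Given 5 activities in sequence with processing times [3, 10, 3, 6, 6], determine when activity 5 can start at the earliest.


Activity 5 starts after activities 1 through 4 complete.
Predecessor durations: [3, 10, 3, 6]
ES = 3 + 10 + 3 + 6 = 22

22


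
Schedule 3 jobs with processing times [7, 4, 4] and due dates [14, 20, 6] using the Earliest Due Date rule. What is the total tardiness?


Sort by due date (EDD order): [(4, 6), (7, 14), (4, 20)]
Compute completion times and tardiness:
  Job 1: p=4, d=6, C=4, tardiness=max(0,4-6)=0
  Job 2: p=7, d=14, C=11, tardiness=max(0,11-14)=0
  Job 3: p=4, d=20, C=15, tardiness=max(0,15-20)=0
Total tardiness = 0

0


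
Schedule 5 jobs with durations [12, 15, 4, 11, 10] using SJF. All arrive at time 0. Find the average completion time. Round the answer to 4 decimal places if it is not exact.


SJF order (ascending): [4, 10, 11, 12, 15]
Completion times:
  Job 1: burst=4, C=4
  Job 2: burst=10, C=14
  Job 3: burst=11, C=25
  Job 4: burst=12, C=37
  Job 5: burst=15, C=52
Average completion = 132/5 = 26.4

26.4


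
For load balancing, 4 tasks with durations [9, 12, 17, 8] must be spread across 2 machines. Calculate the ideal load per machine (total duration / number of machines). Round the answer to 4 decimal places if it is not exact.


Total processing time = 9 + 12 + 17 + 8 = 46
Number of machines = 2
Ideal balanced load = 46 / 2 = 23.0

23.0


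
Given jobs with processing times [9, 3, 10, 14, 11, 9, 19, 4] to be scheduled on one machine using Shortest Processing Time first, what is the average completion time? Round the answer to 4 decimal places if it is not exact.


Sort jobs by processing time (SPT order): [3, 4, 9, 9, 10, 11, 14, 19]
Compute completion times sequentially:
  Job 1: processing = 3, completes at 3
  Job 2: processing = 4, completes at 7
  Job 3: processing = 9, completes at 16
  Job 4: processing = 9, completes at 25
  Job 5: processing = 10, completes at 35
  Job 6: processing = 11, completes at 46
  Job 7: processing = 14, completes at 60
  Job 8: processing = 19, completes at 79
Sum of completion times = 271
Average completion time = 271/8 = 33.875

33.875


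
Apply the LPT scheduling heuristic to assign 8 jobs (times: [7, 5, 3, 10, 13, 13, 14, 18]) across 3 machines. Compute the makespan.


Sort jobs in decreasing order (LPT): [18, 14, 13, 13, 10, 7, 5, 3]
Assign each job to the least loaded machine:
  Machine 1: jobs [18, 7, 3], load = 28
  Machine 2: jobs [14, 10, 5], load = 29
  Machine 3: jobs [13, 13], load = 26
Makespan = max load = 29

29


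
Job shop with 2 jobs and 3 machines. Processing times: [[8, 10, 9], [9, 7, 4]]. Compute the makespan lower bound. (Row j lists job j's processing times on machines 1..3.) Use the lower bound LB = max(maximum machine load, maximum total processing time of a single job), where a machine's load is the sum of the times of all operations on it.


Machine loads:
  Machine 1: 8 + 9 = 17
  Machine 2: 10 + 7 = 17
  Machine 3: 9 + 4 = 13
Max machine load = 17
Job totals:
  Job 1: 27
  Job 2: 20
Max job total = 27
Lower bound = max(17, 27) = 27

27


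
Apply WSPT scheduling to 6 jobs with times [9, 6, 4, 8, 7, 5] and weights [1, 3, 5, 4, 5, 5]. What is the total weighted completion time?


Compute p/w ratios and sort ascending (WSPT): [(4, 5), (5, 5), (7, 5), (6, 3), (8, 4), (9, 1)]
Compute weighted completion times:
  Job (p=4,w=5): C=4, w*C=5*4=20
  Job (p=5,w=5): C=9, w*C=5*9=45
  Job (p=7,w=5): C=16, w*C=5*16=80
  Job (p=6,w=3): C=22, w*C=3*22=66
  Job (p=8,w=4): C=30, w*C=4*30=120
  Job (p=9,w=1): C=39, w*C=1*39=39
Total weighted completion time = 370

370


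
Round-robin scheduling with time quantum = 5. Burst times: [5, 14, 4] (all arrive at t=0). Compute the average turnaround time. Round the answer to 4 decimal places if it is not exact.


Time quantum = 5
Execution trace:
  J1 runs 5 units, time = 5
  J2 runs 5 units, time = 10
  J3 runs 4 units, time = 14
  J2 runs 5 units, time = 19
  J2 runs 4 units, time = 23
Finish times: [5, 23, 14]
Average turnaround = 42/3 = 14.0

14.0


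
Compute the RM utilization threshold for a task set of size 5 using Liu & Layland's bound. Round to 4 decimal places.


Compute 2^(1/5) = 1.1486983550
Subtract 1: 1.1486983550 - 1 = 0.1486983550
Multiply by n: 5 * 0.1486983550 = 0.7434917750
Round to 4 dp: 0.7435

0.7435


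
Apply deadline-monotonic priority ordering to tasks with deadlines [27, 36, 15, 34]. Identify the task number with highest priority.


Sort tasks by relative deadline (ascending):
  Task 3: deadline = 15
  Task 1: deadline = 27
  Task 4: deadline = 34
  Task 2: deadline = 36
Priority order (highest first): [3, 1, 4, 2]
Highest priority task = 3

3


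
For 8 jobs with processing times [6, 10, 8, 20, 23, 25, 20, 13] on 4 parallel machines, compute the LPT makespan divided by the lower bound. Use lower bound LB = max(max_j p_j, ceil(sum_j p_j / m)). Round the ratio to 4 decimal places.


LPT order: [25, 23, 20, 20, 13, 10, 8, 6]
Machine loads after assignment: [31, 31, 33, 30]
LPT makespan = 33
Lower bound = max(max_job, ceil(total/4)) = max(25, 32) = 32
Ratio = 33 / 32 = 1.0313

1.0313


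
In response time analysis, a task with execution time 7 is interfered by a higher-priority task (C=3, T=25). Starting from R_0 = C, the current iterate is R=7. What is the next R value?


R_next = C + ceil(R_prev / T_hp) * C_hp
ceil(7 / 25) = ceil(0.28) = 1
Interference = 1 * 3 = 3
R_next = 7 + 3 = 10

10


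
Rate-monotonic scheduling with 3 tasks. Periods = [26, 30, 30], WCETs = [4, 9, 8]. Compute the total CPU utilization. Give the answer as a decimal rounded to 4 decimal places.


Compute individual utilizations (exact fractions):
  Task 1: C/T = 4/26 = 2/13 (approx. 0.1538)
  Task 2: C/T = 9/30 = 3/10 (approx. 0.3)
  Task 3: C/T = 8/30 = 4/15 (approx. 0.2667)
Total utilization U = 2/13 + 3/10 + 4/15 = 281/390
Rounded to 4 decimal places: U = 0.7205
RM (Liu & Layland) bound for 3 tasks = 0.779763; compare with U = 281/390 (approx. 0.720513)
U <= bound, so schedulable by RM sufficient condition.

0.7205


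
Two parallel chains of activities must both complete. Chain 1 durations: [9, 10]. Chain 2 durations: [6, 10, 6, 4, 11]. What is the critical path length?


Path A total = 9 + 10 = 19
Path B total = 6 + 10 + 6 + 4 + 11 = 37
Critical path = longest path = max(19, 37) = 37

37


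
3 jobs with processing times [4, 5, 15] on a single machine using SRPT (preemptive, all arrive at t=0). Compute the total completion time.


Since all jobs arrive at t=0, SRPT equals SPT ordering.
SPT order: [4, 5, 15]
Completion times:
  Job 1: p=4, C=4
  Job 2: p=5, C=9
  Job 3: p=15, C=24
Total completion time = 4 + 9 + 24 = 37

37


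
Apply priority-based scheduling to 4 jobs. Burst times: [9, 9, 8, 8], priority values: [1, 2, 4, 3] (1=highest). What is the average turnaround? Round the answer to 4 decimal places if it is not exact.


Sort by priority (ascending = highest first):
Order: [(1, 9), (2, 9), (3, 8), (4, 8)]
Completion times:
  Priority 1, burst=9, C=9
  Priority 2, burst=9, C=18
  Priority 3, burst=8, C=26
  Priority 4, burst=8, C=34
Average turnaround = 87/4 = 21.75

21.75


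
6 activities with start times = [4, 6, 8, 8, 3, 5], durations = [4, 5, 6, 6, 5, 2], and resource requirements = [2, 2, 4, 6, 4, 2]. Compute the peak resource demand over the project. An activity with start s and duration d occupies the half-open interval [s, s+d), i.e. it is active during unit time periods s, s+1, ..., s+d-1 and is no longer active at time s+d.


Each activity i is active on [start_i, start_i + duration_i).
Compute total resource usage per time slot:
  t=0: active resources = [], total = 0
  t=1: active resources = [], total = 0
  t=2: active resources = [], total = 0
  t=3: active resources = [4], total = 4
  t=4: active resources = [2, 4], total = 6
  t=5: active resources = [2, 4, 2], total = 8
  t=6: active resources = [2, 2, 4, 2], total = 10
  t=7: active resources = [2, 2, 4], total = 8
  t=8: active resources = [2, 4, 6], total = 12
  t=9: active resources = [2, 4, 6], total = 12
  t=10: active resources = [2, 4, 6], total = 12
  t=11: active resources = [4, 6], total = 10
  t=12: active resources = [4, 6], total = 10
  t=13: active resources = [4, 6], total = 10
Peak resource demand = 12

12


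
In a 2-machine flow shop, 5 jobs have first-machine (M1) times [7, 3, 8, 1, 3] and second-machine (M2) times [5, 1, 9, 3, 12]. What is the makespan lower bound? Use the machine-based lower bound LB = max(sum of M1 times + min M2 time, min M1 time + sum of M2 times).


LB1 = sum(M1 times) + min(M2 times) = 22 + 1 = 23
LB2 = min(M1 times) + sum(M2 times) = 1 + 30 = 31
Lower bound = max(LB1, LB2) = max(23, 31) = 31

31


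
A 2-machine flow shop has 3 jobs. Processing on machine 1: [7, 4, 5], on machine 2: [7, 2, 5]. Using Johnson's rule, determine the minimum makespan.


Apply Johnson's rule:
  Group 1 (a <= b): [(3, 5, 5), (1, 7, 7)]
  Group 2 (a > b): [(2, 4, 2)]
Optimal job order: [3, 1, 2]
Schedule:
  Job 3: M1 done at 5, M2 done at 10
  Job 1: M1 done at 12, M2 done at 19
  Job 2: M1 done at 16, M2 done at 21
Makespan = 21

21


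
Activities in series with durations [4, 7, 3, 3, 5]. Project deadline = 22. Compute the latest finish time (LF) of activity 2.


LF(activity 2) = deadline - sum of successor durations
Successors: activities 3 through 5 with durations [3, 3, 5]
Sum of successor durations = 11
LF = 22 - 11 = 11

11


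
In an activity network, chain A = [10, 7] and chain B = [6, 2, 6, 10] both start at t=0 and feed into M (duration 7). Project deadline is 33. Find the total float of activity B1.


Forward pass: ES(B1) = sum of predecessors on chain B = 0
EF = ES + duration = 0 + 6 = 6
Backward pass: LF(M) = deadline = 33; LS(M) = 33 - 7 = 26
LF(B1) = LS(M) - sum(successors on chain B) = 26 - 18 = 8
LS = LF - duration = 8 - 6 = 2
Total float = LS - ES = 2 - 0 = 2

2


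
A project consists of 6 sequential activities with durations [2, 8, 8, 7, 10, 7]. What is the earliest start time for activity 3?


Activity 3 starts after activities 1 through 2 complete.
Predecessor durations: [2, 8]
ES = 2 + 8 = 10

10


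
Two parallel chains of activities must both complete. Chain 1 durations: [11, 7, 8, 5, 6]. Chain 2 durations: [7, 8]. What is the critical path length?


Path A total = 11 + 7 + 8 + 5 + 6 = 37
Path B total = 7 + 8 = 15
Critical path = longest path = max(37, 15) = 37

37


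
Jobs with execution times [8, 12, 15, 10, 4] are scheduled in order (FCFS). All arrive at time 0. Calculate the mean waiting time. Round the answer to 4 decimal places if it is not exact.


FCFS order (as given): [8, 12, 15, 10, 4]
Waiting times:
  Job 1: wait = 0
  Job 2: wait = 8
  Job 3: wait = 20
  Job 4: wait = 35
  Job 5: wait = 45
Sum of waiting times = 108
Average waiting time = 108/5 = 21.6

21.6


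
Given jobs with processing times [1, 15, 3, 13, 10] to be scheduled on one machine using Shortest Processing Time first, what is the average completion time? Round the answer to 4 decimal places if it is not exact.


Sort jobs by processing time (SPT order): [1, 3, 10, 13, 15]
Compute completion times sequentially:
  Job 1: processing = 1, completes at 1
  Job 2: processing = 3, completes at 4
  Job 3: processing = 10, completes at 14
  Job 4: processing = 13, completes at 27
  Job 5: processing = 15, completes at 42
Sum of completion times = 88
Average completion time = 88/5 = 17.6

17.6


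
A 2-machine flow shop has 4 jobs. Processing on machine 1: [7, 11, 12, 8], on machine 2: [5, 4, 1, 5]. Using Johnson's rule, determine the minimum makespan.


Apply Johnson's rule:
  Group 1 (a <= b): []
  Group 2 (a > b): [(1, 7, 5), (4, 8, 5), (2, 11, 4), (3, 12, 1)]
Optimal job order: [1, 4, 2, 3]
Schedule:
  Job 1: M1 done at 7, M2 done at 12
  Job 4: M1 done at 15, M2 done at 20
  Job 2: M1 done at 26, M2 done at 30
  Job 3: M1 done at 38, M2 done at 39
Makespan = 39

39


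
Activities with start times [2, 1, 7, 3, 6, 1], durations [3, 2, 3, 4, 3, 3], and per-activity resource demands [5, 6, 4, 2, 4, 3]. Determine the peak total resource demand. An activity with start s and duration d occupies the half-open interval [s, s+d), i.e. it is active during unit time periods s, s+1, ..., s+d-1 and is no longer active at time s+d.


Each activity i is active on [start_i, start_i + duration_i).
Compute total resource usage per time slot:
  t=0: active resources = [], total = 0
  t=1: active resources = [6, 3], total = 9
  t=2: active resources = [5, 6, 3], total = 14
  t=3: active resources = [5, 2, 3], total = 10
  t=4: active resources = [5, 2], total = 7
  t=5: active resources = [2], total = 2
  t=6: active resources = [2, 4], total = 6
  t=7: active resources = [4, 4], total = 8
  t=8: active resources = [4, 4], total = 8
  t=9: active resources = [4], total = 4
Peak resource demand = 14

14


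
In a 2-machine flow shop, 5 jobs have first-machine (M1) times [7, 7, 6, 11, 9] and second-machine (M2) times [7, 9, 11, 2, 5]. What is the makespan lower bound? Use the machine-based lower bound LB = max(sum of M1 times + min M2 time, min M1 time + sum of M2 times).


LB1 = sum(M1 times) + min(M2 times) = 40 + 2 = 42
LB2 = min(M1 times) + sum(M2 times) = 6 + 34 = 40
Lower bound = max(LB1, LB2) = max(42, 40) = 42

42


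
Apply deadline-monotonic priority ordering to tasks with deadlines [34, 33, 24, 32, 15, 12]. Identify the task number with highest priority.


Sort tasks by relative deadline (ascending):
  Task 6: deadline = 12
  Task 5: deadline = 15
  Task 3: deadline = 24
  Task 4: deadline = 32
  Task 2: deadline = 33
  Task 1: deadline = 34
Priority order (highest first): [6, 5, 3, 4, 2, 1]
Highest priority task = 6

6


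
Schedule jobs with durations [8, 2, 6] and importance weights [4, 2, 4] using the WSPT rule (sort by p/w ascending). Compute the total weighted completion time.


Compute p/w ratios and sort ascending (WSPT): [(2, 2), (6, 4), (8, 4)]
Compute weighted completion times:
  Job (p=2,w=2): C=2, w*C=2*2=4
  Job (p=6,w=4): C=8, w*C=4*8=32
  Job (p=8,w=4): C=16, w*C=4*16=64
Total weighted completion time = 100

100


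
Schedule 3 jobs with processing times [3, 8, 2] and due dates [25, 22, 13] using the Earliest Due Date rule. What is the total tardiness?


Sort by due date (EDD order): [(2, 13), (8, 22), (3, 25)]
Compute completion times and tardiness:
  Job 1: p=2, d=13, C=2, tardiness=max(0,2-13)=0
  Job 2: p=8, d=22, C=10, tardiness=max(0,10-22)=0
  Job 3: p=3, d=25, C=13, tardiness=max(0,13-25)=0
Total tardiness = 0

0


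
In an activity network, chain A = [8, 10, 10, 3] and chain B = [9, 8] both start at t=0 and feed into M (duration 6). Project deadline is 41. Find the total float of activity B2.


Forward pass: ES(B2) = sum of predecessors on chain B = 9
EF = ES + duration = 9 + 8 = 17
Backward pass: LF(M) = deadline = 41; LS(M) = 41 - 6 = 35
LF(B2) = LS(M) - sum(successors on chain B) = 35 - 0 = 35
LS = LF - duration = 35 - 8 = 27
Total float = LS - ES = 27 - 9 = 18

18


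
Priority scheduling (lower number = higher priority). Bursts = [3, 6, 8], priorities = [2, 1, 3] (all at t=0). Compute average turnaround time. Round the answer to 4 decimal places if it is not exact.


Sort by priority (ascending = highest first):
Order: [(1, 6), (2, 3), (3, 8)]
Completion times:
  Priority 1, burst=6, C=6
  Priority 2, burst=3, C=9
  Priority 3, burst=8, C=17
Average turnaround = 32/3 = 10.6667

10.6667


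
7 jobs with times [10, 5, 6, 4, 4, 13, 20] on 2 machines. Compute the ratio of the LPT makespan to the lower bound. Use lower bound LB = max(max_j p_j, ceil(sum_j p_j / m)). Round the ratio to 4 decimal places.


LPT order: [20, 13, 10, 6, 5, 4, 4]
Machine loads after assignment: [30, 32]
LPT makespan = 32
Lower bound = max(max_job, ceil(total/2)) = max(20, 31) = 31
Ratio = 32 / 31 = 1.0323

1.0323


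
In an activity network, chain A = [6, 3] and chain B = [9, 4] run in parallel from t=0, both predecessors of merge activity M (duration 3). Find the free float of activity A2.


ES(A2) = sum of predecessors on chain A = 6
EF(A2) = ES + duration = 6 + 3 = 9
Successor of A2 is M. ES(M) = max(sum(A), sum(B)) = max(9, 13) = 13
Free float = ES(successor) - EF(current) = 13 - 9 = 4

4


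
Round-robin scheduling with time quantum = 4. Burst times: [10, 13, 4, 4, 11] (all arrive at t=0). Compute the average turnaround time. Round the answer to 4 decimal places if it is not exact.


Time quantum = 4
Execution trace:
  J1 runs 4 units, time = 4
  J2 runs 4 units, time = 8
  J3 runs 4 units, time = 12
  J4 runs 4 units, time = 16
  J5 runs 4 units, time = 20
  J1 runs 4 units, time = 24
  J2 runs 4 units, time = 28
  J5 runs 4 units, time = 32
  J1 runs 2 units, time = 34
  J2 runs 4 units, time = 38
  J5 runs 3 units, time = 41
  J2 runs 1 units, time = 42
Finish times: [34, 42, 12, 16, 41]
Average turnaround = 145/5 = 29.0

29.0


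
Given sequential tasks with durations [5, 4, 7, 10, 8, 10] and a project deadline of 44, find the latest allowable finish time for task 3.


LF(activity 3) = deadline - sum of successor durations
Successors: activities 4 through 6 with durations [10, 8, 10]
Sum of successor durations = 28
LF = 44 - 28 = 16

16


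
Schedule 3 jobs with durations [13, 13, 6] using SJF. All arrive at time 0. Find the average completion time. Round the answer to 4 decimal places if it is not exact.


SJF order (ascending): [6, 13, 13]
Completion times:
  Job 1: burst=6, C=6
  Job 2: burst=13, C=19
  Job 3: burst=13, C=32
Average completion = 57/3 = 19.0

19.0


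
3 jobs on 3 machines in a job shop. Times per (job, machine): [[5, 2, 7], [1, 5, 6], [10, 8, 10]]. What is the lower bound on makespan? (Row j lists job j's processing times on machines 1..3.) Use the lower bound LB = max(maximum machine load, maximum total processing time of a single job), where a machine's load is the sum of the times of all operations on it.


Machine loads:
  Machine 1: 5 + 1 + 10 = 16
  Machine 2: 2 + 5 + 8 = 15
  Machine 3: 7 + 6 + 10 = 23
Max machine load = 23
Job totals:
  Job 1: 14
  Job 2: 12
  Job 3: 28
Max job total = 28
Lower bound = max(23, 28) = 28

28


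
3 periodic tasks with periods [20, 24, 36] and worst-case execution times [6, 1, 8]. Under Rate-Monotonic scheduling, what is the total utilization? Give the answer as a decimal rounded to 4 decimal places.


Compute individual utilizations (exact fractions):
  Task 1: C/T = 6/20 = 3/10 (approx. 0.3)
  Task 2: C/T = 1/24 (approx. 0.0417)
  Task 3: C/T = 8/36 = 2/9 (approx. 0.2222)
Total utilization U = 3/10 + 1/24 + 2/9 = 203/360
Rounded to 4 decimal places: U = 0.5639
RM (Liu & Layland) bound for 3 tasks = 0.779763; compare with U = 203/360 (approx. 0.563889)
U <= bound, so schedulable by RM sufficient condition.

0.5639


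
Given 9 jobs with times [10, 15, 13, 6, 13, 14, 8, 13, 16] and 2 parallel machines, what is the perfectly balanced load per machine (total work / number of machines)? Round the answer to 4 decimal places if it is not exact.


Total processing time = 10 + 15 + 13 + 6 + 13 + 14 + 8 + 13 + 16 = 108
Number of machines = 2
Ideal balanced load = 108 / 2 = 54.0

54.0


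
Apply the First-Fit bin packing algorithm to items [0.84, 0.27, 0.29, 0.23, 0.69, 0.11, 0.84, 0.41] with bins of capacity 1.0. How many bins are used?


Place items sequentially using First-Fit:
  Item 0.84 -> new Bin 1
  Item 0.27 -> new Bin 2
  Item 0.29 -> Bin 2 (now 0.56)
  Item 0.23 -> Bin 2 (now 0.79)
  Item 0.69 -> new Bin 3
  Item 0.11 -> Bin 1 (now 0.95)
  Item 0.84 -> new Bin 4
  Item 0.41 -> new Bin 5
Total bins used = 5

5


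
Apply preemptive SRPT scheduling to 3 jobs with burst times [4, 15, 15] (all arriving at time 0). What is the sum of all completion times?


Since all jobs arrive at t=0, SRPT equals SPT ordering.
SPT order: [4, 15, 15]
Completion times:
  Job 1: p=4, C=4
  Job 2: p=15, C=19
  Job 3: p=15, C=34
Total completion time = 4 + 19 + 34 = 57

57


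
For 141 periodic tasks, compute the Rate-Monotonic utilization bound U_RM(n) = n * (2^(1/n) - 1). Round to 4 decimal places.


Compute 2^(1/141) = 1.0049280405
Subtract 1: 1.0049280405 - 1 = 0.0049280405
Multiply by n: 141 * 0.0049280405 = 0.6948537105
Round to 4 dp: 0.6949

0.6949


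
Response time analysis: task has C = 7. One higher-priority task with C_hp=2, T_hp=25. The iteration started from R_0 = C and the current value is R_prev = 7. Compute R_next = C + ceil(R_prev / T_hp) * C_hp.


R_next = C + ceil(R_prev / T_hp) * C_hp
ceil(7 / 25) = ceil(0.28) = 1
Interference = 1 * 2 = 2
R_next = 7 + 2 = 9

9


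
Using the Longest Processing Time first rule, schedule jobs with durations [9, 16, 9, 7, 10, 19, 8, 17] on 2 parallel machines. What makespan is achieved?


Sort jobs in decreasing order (LPT): [19, 17, 16, 10, 9, 9, 8, 7]
Assign each job to the least loaded machine:
  Machine 1: jobs [19, 10, 9, 8], load = 46
  Machine 2: jobs [17, 16, 9, 7], load = 49
Makespan = max load = 49

49


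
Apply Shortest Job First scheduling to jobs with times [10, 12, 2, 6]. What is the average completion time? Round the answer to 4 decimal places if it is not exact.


SJF order (ascending): [2, 6, 10, 12]
Completion times:
  Job 1: burst=2, C=2
  Job 2: burst=6, C=8
  Job 3: burst=10, C=18
  Job 4: burst=12, C=30
Average completion = 58/4 = 14.5

14.5


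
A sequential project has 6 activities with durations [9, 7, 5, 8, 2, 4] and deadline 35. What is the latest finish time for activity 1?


LF(activity 1) = deadline - sum of successor durations
Successors: activities 2 through 6 with durations [7, 5, 8, 2, 4]
Sum of successor durations = 26
LF = 35 - 26 = 9

9


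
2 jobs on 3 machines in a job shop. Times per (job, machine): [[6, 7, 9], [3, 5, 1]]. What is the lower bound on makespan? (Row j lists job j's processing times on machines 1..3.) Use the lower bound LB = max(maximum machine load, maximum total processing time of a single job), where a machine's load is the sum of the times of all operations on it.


Machine loads:
  Machine 1: 6 + 3 = 9
  Machine 2: 7 + 5 = 12
  Machine 3: 9 + 1 = 10
Max machine load = 12
Job totals:
  Job 1: 22
  Job 2: 9
Max job total = 22
Lower bound = max(12, 22) = 22

22


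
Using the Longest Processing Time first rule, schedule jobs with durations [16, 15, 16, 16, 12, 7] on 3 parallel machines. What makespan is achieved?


Sort jobs in decreasing order (LPT): [16, 16, 16, 15, 12, 7]
Assign each job to the least loaded machine:
  Machine 1: jobs [16, 15], load = 31
  Machine 2: jobs [16, 12], load = 28
  Machine 3: jobs [16, 7], load = 23
Makespan = max load = 31

31


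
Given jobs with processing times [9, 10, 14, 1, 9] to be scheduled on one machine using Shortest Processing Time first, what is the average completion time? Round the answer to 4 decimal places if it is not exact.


Sort jobs by processing time (SPT order): [1, 9, 9, 10, 14]
Compute completion times sequentially:
  Job 1: processing = 1, completes at 1
  Job 2: processing = 9, completes at 10
  Job 3: processing = 9, completes at 19
  Job 4: processing = 10, completes at 29
  Job 5: processing = 14, completes at 43
Sum of completion times = 102
Average completion time = 102/5 = 20.4

20.4


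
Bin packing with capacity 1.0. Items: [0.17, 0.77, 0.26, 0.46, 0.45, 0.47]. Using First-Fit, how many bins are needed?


Place items sequentially using First-Fit:
  Item 0.17 -> new Bin 1
  Item 0.77 -> Bin 1 (now 0.94)
  Item 0.26 -> new Bin 2
  Item 0.46 -> Bin 2 (now 0.72)
  Item 0.45 -> new Bin 3
  Item 0.47 -> Bin 3 (now 0.92)
Total bins used = 3

3


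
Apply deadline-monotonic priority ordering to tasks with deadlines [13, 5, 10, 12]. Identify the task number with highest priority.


Sort tasks by relative deadline (ascending):
  Task 2: deadline = 5
  Task 3: deadline = 10
  Task 4: deadline = 12
  Task 1: deadline = 13
Priority order (highest first): [2, 3, 4, 1]
Highest priority task = 2

2


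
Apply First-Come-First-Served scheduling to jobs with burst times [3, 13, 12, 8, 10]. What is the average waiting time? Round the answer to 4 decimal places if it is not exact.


FCFS order (as given): [3, 13, 12, 8, 10]
Waiting times:
  Job 1: wait = 0
  Job 2: wait = 3
  Job 3: wait = 16
  Job 4: wait = 28
  Job 5: wait = 36
Sum of waiting times = 83
Average waiting time = 83/5 = 16.6

16.6


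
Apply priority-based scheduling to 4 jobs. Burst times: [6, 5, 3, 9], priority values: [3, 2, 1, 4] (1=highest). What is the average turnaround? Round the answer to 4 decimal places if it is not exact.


Sort by priority (ascending = highest first):
Order: [(1, 3), (2, 5), (3, 6), (4, 9)]
Completion times:
  Priority 1, burst=3, C=3
  Priority 2, burst=5, C=8
  Priority 3, burst=6, C=14
  Priority 4, burst=9, C=23
Average turnaround = 48/4 = 12.0

12.0


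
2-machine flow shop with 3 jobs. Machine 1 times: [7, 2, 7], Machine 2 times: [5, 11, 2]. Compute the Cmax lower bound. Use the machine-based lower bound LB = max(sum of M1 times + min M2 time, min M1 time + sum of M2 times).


LB1 = sum(M1 times) + min(M2 times) = 16 + 2 = 18
LB2 = min(M1 times) + sum(M2 times) = 2 + 18 = 20
Lower bound = max(LB1, LB2) = max(18, 20) = 20

20


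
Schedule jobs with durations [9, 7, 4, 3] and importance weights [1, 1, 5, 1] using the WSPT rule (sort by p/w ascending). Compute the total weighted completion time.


Compute p/w ratios and sort ascending (WSPT): [(4, 5), (3, 1), (7, 1), (9, 1)]
Compute weighted completion times:
  Job (p=4,w=5): C=4, w*C=5*4=20
  Job (p=3,w=1): C=7, w*C=1*7=7
  Job (p=7,w=1): C=14, w*C=1*14=14
  Job (p=9,w=1): C=23, w*C=1*23=23
Total weighted completion time = 64

64


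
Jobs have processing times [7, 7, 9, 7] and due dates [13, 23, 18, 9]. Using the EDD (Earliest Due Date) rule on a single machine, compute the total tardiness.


Sort by due date (EDD order): [(7, 9), (7, 13), (9, 18), (7, 23)]
Compute completion times and tardiness:
  Job 1: p=7, d=9, C=7, tardiness=max(0,7-9)=0
  Job 2: p=7, d=13, C=14, tardiness=max(0,14-13)=1
  Job 3: p=9, d=18, C=23, tardiness=max(0,23-18)=5
  Job 4: p=7, d=23, C=30, tardiness=max(0,30-23)=7
Total tardiness = 13

13
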